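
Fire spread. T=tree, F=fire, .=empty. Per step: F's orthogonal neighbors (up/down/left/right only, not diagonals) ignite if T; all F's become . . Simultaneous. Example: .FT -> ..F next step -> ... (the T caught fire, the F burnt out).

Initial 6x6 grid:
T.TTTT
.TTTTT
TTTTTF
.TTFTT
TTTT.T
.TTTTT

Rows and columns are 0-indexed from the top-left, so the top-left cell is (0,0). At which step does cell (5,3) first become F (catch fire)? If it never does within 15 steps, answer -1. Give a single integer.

Step 1: cell (5,3)='T' (+7 fires, +2 burnt)
Step 2: cell (5,3)='F' (+8 fires, +7 burnt)
  -> target ignites at step 2
Step 3: cell (5,3)='.' (+8 fires, +8 burnt)
Step 4: cell (5,3)='.' (+5 fires, +8 burnt)
Step 5: cell (5,3)='.' (+0 fires, +5 burnt)
  fire out at step 5

2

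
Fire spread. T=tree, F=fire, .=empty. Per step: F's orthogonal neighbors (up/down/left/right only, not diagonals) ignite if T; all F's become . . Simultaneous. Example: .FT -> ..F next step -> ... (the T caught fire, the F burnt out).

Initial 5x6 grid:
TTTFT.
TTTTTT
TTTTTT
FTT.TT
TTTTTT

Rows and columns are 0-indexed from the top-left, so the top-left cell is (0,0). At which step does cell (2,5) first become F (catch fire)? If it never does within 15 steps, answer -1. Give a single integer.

Step 1: cell (2,5)='T' (+6 fires, +2 burnt)
Step 2: cell (2,5)='T' (+8 fires, +6 burnt)
Step 3: cell (2,5)='T' (+6 fires, +8 burnt)
Step 4: cell (2,5)='F' (+3 fires, +6 burnt)
  -> target ignites at step 4
Step 5: cell (2,5)='.' (+2 fires, +3 burnt)
Step 6: cell (2,5)='.' (+1 fires, +2 burnt)
Step 7: cell (2,5)='.' (+0 fires, +1 burnt)
  fire out at step 7

4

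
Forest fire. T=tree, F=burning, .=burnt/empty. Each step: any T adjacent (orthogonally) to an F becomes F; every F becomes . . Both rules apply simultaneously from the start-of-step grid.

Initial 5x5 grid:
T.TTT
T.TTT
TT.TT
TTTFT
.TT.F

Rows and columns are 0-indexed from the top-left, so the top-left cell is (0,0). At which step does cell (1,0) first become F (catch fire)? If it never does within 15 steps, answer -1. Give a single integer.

Step 1: cell (1,0)='T' (+3 fires, +2 burnt)
Step 2: cell (1,0)='T' (+4 fires, +3 burnt)
Step 3: cell (1,0)='T' (+6 fires, +4 burnt)
Step 4: cell (1,0)='T' (+3 fires, +6 burnt)
Step 5: cell (1,0)='F' (+1 fires, +3 burnt)
  -> target ignites at step 5
Step 6: cell (1,0)='.' (+1 fires, +1 burnt)
Step 7: cell (1,0)='.' (+0 fires, +1 burnt)
  fire out at step 7

5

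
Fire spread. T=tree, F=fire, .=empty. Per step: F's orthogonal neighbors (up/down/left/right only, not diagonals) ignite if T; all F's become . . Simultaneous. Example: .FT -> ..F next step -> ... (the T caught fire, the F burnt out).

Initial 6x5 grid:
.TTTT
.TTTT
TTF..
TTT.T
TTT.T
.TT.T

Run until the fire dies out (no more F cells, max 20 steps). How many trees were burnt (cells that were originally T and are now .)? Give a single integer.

Answer: 18

Derivation:
Step 1: +3 fires, +1 burnt (F count now 3)
Step 2: +6 fires, +3 burnt (F count now 6)
Step 3: +6 fires, +6 burnt (F count now 6)
Step 4: +3 fires, +6 burnt (F count now 3)
Step 5: +0 fires, +3 burnt (F count now 0)
Fire out after step 5
Initially T: 21, now '.': 27
Total burnt (originally-T cells now '.'): 18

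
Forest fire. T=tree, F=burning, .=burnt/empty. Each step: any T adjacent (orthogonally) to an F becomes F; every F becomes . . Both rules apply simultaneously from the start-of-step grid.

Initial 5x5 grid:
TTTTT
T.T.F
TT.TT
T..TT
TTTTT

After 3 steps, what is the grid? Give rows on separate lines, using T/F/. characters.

Step 1: 2 trees catch fire, 1 burn out
  TTTTF
  T.T..
  TT.TF
  T..TT
  TTTTT
Step 2: 3 trees catch fire, 2 burn out
  TTTF.
  T.T..
  TT.F.
  T..TF
  TTTTT
Step 3: 3 trees catch fire, 3 burn out
  TTF..
  T.T..
  TT...
  T..F.
  TTTTF

TTF..
T.T..
TT...
T..F.
TTTTF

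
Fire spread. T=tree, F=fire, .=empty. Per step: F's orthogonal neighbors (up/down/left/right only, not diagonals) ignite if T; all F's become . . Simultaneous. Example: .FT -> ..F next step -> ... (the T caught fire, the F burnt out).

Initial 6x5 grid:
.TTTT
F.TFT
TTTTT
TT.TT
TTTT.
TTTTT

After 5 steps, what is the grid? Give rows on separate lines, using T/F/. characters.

Step 1: 5 trees catch fire, 2 burn out
  .TTFT
  ..F.F
  FTTFT
  TT.TT
  TTTT.
  TTTTT
Step 2: 7 trees catch fire, 5 burn out
  .TF.F
  .....
  .FF.F
  FT.FT
  TTTT.
  TTTTT
Step 3: 5 trees catch fire, 7 burn out
  .F...
  .....
  .....
  .F..F
  FTTF.
  TTTTT
Step 4: 4 trees catch fire, 5 burn out
  .....
  .....
  .....
  .....
  .FF..
  FTTFT
Step 5: 3 trees catch fire, 4 burn out
  .....
  .....
  .....
  .....
  .....
  .FF.F

.....
.....
.....
.....
.....
.FF.F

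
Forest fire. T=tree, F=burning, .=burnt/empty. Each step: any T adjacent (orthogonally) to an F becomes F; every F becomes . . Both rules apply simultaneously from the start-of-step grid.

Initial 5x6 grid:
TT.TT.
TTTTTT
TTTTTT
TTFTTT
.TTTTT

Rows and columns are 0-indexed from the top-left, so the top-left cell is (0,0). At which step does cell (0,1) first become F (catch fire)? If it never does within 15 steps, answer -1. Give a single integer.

Step 1: cell (0,1)='T' (+4 fires, +1 burnt)
Step 2: cell (0,1)='T' (+7 fires, +4 burnt)
Step 3: cell (0,1)='T' (+6 fires, +7 burnt)
Step 4: cell (0,1)='F' (+6 fires, +6 burnt)
  -> target ignites at step 4
Step 5: cell (0,1)='.' (+3 fires, +6 burnt)
Step 6: cell (0,1)='.' (+0 fires, +3 burnt)
  fire out at step 6

4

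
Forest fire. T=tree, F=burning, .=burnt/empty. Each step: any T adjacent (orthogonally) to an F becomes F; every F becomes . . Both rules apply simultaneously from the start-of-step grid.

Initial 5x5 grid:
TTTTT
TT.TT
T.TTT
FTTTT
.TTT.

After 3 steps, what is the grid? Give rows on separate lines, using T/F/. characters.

Step 1: 2 trees catch fire, 1 burn out
  TTTTT
  TT.TT
  F.TTT
  .FTTT
  .TTT.
Step 2: 3 trees catch fire, 2 burn out
  TTTTT
  FT.TT
  ..TTT
  ..FTT
  .FTT.
Step 3: 5 trees catch fire, 3 burn out
  FTTTT
  .F.TT
  ..FTT
  ...FT
  ..FT.

FTTTT
.F.TT
..FTT
...FT
..FT.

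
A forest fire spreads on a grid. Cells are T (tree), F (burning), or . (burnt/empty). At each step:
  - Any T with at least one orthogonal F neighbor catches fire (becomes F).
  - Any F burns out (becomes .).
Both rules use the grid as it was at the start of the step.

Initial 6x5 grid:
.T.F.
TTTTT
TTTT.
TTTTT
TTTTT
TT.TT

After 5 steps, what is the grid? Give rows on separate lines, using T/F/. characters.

Step 1: 1 trees catch fire, 1 burn out
  .T...
  TTTFT
  TTTT.
  TTTTT
  TTTTT
  TT.TT
Step 2: 3 trees catch fire, 1 burn out
  .T...
  TTF.F
  TTTF.
  TTTTT
  TTTTT
  TT.TT
Step 3: 3 trees catch fire, 3 burn out
  .T...
  TF...
  TTF..
  TTTFT
  TTTTT
  TT.TT
Step 4: 6 trees catch fire, 3 burn out
  .F...
  F....
  TF...
  TTF.F
  TTTFT
  TT.TT
Step 5: 5 trees catch fire, 6 burn out
  .....
  .....
  F....
  TF...
  TTF.F
  TT.FT

.....
.....
F....
TF...
TTF.F
TT.FT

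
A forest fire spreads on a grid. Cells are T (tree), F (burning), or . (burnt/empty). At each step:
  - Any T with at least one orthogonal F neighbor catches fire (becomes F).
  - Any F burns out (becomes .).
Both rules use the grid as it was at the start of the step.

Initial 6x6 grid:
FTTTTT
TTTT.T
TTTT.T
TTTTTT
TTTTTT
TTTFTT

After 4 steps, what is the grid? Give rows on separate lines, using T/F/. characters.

Step 1: 5 trees catch fire, 2 burn out
  .FTTTT
  FTTT.T
  TTTT.T
  TTTTTT
  TTTFTT
  TTF.FT
Step 2: 8 trees catch fire, 5 burn out
  ..FTTT
  .FTT.T
  FTTT.T
  TTTFTT
  TTF.FT
  TF...F
Step 3: 10 trees catch fire, 8 burn out
  ...FTT
  ..FT.T
  .FTF.T
  FTF.FT
  TF...F
  F.....
Step 4: 6 trees catch fire, 10 burn out
  ....FT
  ...F.T
  ..F..T
  .F...F
  F.....
  ......

....FT
...F.T
..F..T
.F...F
F.....
......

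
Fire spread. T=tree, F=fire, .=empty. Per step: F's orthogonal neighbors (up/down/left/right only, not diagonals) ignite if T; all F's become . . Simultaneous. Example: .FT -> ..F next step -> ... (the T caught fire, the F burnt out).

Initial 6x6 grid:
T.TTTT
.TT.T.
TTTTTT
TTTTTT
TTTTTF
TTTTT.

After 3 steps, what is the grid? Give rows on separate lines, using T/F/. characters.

Step 1: 2 trees catch fire, 1 burn out
  T.TTTT
  .TT.T.
  TTTTTT
  TTTTTF
  TTTTF.
  TTTTT.
Step 2: 4 trees catch fire, 2 burn out
  T.TTTT
  .TT.T.
  TTTTTF
  TTTTF.
  TTTF..
  TTTTF.
Step 3: 4 trees catch fire, 4 burn out
  T.TTTT
  .TT.T.
  TTTTF.
  TTTF..
  TTF...
  TTTF..

T.TTTT
.TT.T.
TTTTF.
TTTF..
TTF...
TTTF..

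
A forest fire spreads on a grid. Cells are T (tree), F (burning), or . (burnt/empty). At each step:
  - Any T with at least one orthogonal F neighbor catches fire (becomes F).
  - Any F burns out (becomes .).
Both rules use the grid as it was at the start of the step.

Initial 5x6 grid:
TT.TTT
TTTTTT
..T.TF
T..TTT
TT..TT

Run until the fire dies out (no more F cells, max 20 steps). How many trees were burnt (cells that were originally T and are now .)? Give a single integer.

Answer: 18

Derivation:
Step 1: +3 fires, +1 burnt (F count now 3)
Step 2: +4 fires, +3 burnt (F count now 4)
Step 3: +4 fires, +4 burnt (F count now 4)
Step 4: +2 fires, +4 burnt (F count now 2)
Step 5: +2 fires, +2 burnt (F count now 2)
Step 6: +2 fires, +2 burnt (F count now 2)
Step 7: +1 fires, +2 burnt (F count now 1)
Step 8: +0 fires, +1 burnt (F count now 0)
Fire out after step 8
Initially T: 21, now '.': 27
Total burnt (originally-T cells now '.'): 18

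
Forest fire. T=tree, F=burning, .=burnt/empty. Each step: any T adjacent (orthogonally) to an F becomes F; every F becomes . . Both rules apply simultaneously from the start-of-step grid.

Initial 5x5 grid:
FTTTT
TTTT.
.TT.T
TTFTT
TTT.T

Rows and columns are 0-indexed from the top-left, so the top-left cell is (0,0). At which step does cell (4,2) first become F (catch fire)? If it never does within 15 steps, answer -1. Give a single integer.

Step 1: cell (4,2)='F' (+6 fires, +2 burnt)
  -> target ignites at step 1
Step 2: cell (4,2)='.' (+7 fires, +6 burnt)
Step 3: cell (4,2)='.' (+5 fires, +7 burnt)
Step 4: cell (4,2)='.' (+1 fires, +5 burnt)
Step 5: cell (4,2)='.' (+0 fires, +1 burnt)
  fire out at step 5

1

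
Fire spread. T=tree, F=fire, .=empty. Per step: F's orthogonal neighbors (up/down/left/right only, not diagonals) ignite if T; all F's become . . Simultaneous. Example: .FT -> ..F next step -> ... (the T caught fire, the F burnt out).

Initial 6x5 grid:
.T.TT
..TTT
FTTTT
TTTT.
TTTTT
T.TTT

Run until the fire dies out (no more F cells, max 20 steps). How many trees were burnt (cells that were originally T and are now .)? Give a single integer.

Step 1: +2 fires, +1 burnt (F count now 2)
Step 2: +3 fires, +2 burnt (F count now 3)
Step 3: +5 fires, +3 burnt (F count now 5)
Step 4: +4 fires, +5 burnt (F count now 4)
Step 5: +4 fires, +4 burnt (F count now 4)
Step 6: +3 fires, +4 burnt (F count now 3)
Step 7: +1 fires, +3 burnt (F count now 1)
Step 8: +0 fires, +1 burnt (F count now 0)
Fire out after step 8
Initially T: 23, now '.': 29
Total burnt (originally-T cells now '.'): 22

Answer: 22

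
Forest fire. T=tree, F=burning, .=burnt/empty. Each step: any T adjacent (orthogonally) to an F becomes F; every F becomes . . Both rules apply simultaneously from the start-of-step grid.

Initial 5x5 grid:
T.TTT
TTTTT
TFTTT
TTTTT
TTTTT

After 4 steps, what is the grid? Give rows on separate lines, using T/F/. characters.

Step 1: 4 trees catch fire, 1 burn out
  T.TTT
  TFTTT
  F.FTT
  TFTTT
  TTTTT
Step 2: 6 trees catch fire, 4 burn out
  T.TTT
  F.FTT
  ...FT
  F.FTT
  TFTTT
Step 3: 7 trees catch fire, 6 burn out
  F.FTT
  ...FT
  ....F
  ...FT
  F.FTT
Step 4: 4 trees catch fire, 7 burn out
  ...FT
  ....F
  .....
  ....F
  ...FT

...FT
....F
.....
....F
...FT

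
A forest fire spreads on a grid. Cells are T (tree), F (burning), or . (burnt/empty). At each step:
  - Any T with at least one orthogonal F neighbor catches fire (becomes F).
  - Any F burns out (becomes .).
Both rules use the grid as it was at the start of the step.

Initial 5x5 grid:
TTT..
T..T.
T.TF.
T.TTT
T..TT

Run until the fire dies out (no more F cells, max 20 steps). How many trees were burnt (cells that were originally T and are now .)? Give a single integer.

Answer: 7

Derivation:
Step 1: +3 fires, +1 burnt (F count now 3)
Step 2: +3 fires, +3 burnt (F count now 3)
Step 3: +1 fires, +3 burnt (F count now 1)
Step 4: +0 fires, +1 burnt (F count now 0)
Fire out after step 4
Initially T: 14, now '.': 18
Total burnt (originally-T cells now '.'): 7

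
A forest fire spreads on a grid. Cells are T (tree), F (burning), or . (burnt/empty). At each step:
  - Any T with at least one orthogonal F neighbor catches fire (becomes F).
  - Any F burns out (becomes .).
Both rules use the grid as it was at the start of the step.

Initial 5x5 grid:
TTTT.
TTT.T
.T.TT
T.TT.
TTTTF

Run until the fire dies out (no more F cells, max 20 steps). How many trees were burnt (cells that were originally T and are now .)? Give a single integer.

Answer: 10

Derivation:
Step 1: +1 fires, +1 burnt (F count now 1)
Step 2: +2 fires, +1 burnt (F count now 2)
Step 3: +3 fires, +2 burnt (F count now 3)
Step 4: +2 fires, +3 burnt (F count now 2)
Step 5: +2 fires, +2 burnt (F count now 2)
Step 6: +0 fires, +2 burnt (F count now 0)
Fire out after step 6
Initially T: 18, now '.': 17
Total burnt (originally-T cells now '.'): 10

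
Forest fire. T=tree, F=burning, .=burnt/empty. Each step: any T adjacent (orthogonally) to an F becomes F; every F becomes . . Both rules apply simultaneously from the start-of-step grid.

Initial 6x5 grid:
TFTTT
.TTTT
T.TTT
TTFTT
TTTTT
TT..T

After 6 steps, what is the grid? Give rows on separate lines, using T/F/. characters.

Step 1: 7 trees catch fire, 2 burn out
  F.FTT
  .FTTT
  T.FTT
  TF.FT
  TTFTT
  TT..T
Step 2: 7 trees catch fire, 7 burn out
  ...FT
  ..FTT
  T..FT
  F...F
  TF.FT
  TT..T
Step 3: 7 trees catch fire, 7 burn out
  ....F
  ...FT
  F...F
  .....
  F...F
  TF..T
Step 4: 3 trees catch fire, 7 burn out
  .....
  ....F
  .....
  .....
  .....
  F...F
Step 5: 0 trees catch fire, 3 burn out
  .....
  .....
  .....
  .....
  .....
  .....
Step 6: 0 trees catch fire, 0 burn out
  .....
  .....
  .....
  .....
  .....
  .....

.....
.....
.....
.....
.....
.....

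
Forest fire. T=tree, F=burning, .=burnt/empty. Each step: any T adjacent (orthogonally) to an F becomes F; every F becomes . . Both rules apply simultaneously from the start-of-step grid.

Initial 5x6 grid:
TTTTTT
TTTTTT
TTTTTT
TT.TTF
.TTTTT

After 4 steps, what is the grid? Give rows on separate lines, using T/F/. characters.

Step 1: 3 trees catch fire, 1 burn out
  TTTTTT
  TTTTTT
  TTTTTF
  TT.TF.
  .TTTTF
Step 2: 4 trees catch fire, 3 burn out
  TTTTTT
  TTTTTF
  TTTTF.
  TT.F..
  .TTTF.
Step 3: 4 trees catch fire, 4 burn out
  TTTTTF
  TTTTF.
  TTTF..
  TT....
  .TTF..
Step 4: 4 trees catch fire, 4 burn out
  TTTTF.
  TTTF..
  TTF...
  TT....
  .TF...

TTTTF.
TTTF..
TTF...
TT....
.TF...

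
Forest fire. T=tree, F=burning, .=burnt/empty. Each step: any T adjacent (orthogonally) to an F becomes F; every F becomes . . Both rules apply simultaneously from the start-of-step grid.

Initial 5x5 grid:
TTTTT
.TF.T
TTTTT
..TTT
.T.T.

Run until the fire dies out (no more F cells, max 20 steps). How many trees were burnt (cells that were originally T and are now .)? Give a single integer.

Step 1: +3 fires, +1 burnt (F count now 3)
Step 2: +5 fires, +3 burnt (F count now 5)
Step 3: +5 fires, +5 burnt (F count now 5)
Step 4: +3 fires, +5 burnt (F count now 3)
Step 5: +0 fires, +3 burnt (F count now 0)
Fire out after step 5
Initially T: 17, now '.': 24
Total burnt (originally-T cells now '.'): 16

Answer: 16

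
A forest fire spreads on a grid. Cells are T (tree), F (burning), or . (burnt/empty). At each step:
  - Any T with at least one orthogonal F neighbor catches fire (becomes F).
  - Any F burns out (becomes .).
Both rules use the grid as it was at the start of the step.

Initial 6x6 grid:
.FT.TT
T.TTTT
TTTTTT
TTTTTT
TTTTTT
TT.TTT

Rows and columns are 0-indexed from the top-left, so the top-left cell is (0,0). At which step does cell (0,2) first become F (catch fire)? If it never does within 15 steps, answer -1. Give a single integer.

Step 1: cell (0,2)='F' (+1 fires, +1 burnt)
  -> target ignites at step 1
Step 2: cell (0,2)='.' (+1 fires, +1 burnt)
Step 3: cell (0,2)='.' (+2 fires, +1 burnt)
Step 4: cell (0,2)='.' (+4 fires, +2 burnt)
Step 5: cell (0,2)='.' (+7 fires, +4 burnt)
Step 6: cell (0,2)='.' (+7 fires, +7 burnt)
Step 7: cell (0,2)='.' (+5 fires, +7 burnt)
Step 8: cell (0,2)='.' (+3 fires, +5 burnt)
Step 9: cell (0,2)='.' (+1 fires, +3 burnt)
Step 10: cell (0,2)='.' (+0 fires, +1 burnt)
  fire out at step 10

1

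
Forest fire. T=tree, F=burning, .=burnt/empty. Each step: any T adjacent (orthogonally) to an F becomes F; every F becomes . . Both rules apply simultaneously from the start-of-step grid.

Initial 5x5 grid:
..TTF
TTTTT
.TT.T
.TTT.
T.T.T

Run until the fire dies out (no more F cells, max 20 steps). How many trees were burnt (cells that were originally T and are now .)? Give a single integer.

Step 1: +2 fires, +1 burnt (F count now 2)
Step 2: +3 fires, +2 burnt (F count now 3)
Step 3: +1 fires, +3 burnt (F count now 1)
Step 4: +2 fires, +1 burnt (F count now 2)
Step 5: +3 fires, +2 burnt (F count now 3)
Step 6: +3 fires, +3 burnt (F count now 3)
Step 7: +0 fires, +3 burnt (F count now 0)
Fire out after step 7
Initially T: 16, now '.': 23
Total burnt (originally-T cells now '.'): 14

Answer: 14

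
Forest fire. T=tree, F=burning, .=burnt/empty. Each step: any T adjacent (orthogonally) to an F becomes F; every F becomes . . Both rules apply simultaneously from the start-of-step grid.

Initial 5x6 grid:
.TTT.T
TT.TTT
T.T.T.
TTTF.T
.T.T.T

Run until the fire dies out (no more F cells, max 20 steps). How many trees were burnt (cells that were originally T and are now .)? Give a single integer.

Answer: 17

Derivation:
Step 1: +2 fires, +1 burnt (F count now 2)
Step 2: +2 fires, +2 burnt (F count now 2)
Step 3: +2 fires, +2 burnt (F count now 2)
Step 4: +1 fires, +2 burnt (F count now 1)
Step 5: +1 fires, +1 burnt (F count now 1)
Step 6: +1 fires, +1 burnt (F count now 1)
Step 7: +1 fires, +1 burnt (F count now 1)
Step 8: +1 fires, +1 burnt (F count now 1)
Step 9: +1 fires, +1 burnt (F count now 1)
Step 10: +1 fires, +1 burnt (F count now 1)
Step 11: +1 fires, +1 burnt (F count now 1)
Step 12: +2 fires, +1 burnt (F count now 2)
Step 13: +1 fires, +2 burnt (F count now 1)
Step 14: +0 fires, +1 burnt (F count now 0)
Fire out after step 14
Initially T: 19, now '.': 28
Total burnt (originally-T cells now '.'): 17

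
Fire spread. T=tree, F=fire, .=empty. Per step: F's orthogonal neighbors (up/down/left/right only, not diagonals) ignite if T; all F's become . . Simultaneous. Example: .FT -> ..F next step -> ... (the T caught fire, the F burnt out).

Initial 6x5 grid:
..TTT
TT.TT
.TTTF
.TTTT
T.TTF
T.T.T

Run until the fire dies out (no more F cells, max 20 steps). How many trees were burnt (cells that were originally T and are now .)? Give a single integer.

Step 1: +5 fires, +2 burnt (F count now 5)
Step 2: +5 fires, +5 burnt (F count now 5)
Step 3: +4 fires, +5 burnt (F count now 4)
Step 4: +3 fires, +4 burnt (F count now 3)
Step 5: +1 fires, +3 burnt (F count now 1)
Step 6: +0 fires, +1 burnt (F count now 0)
Fire out after step 6
Initially T: 20, now '.': 28
Total burnt (originally-T cells now '.'): 18

Answer: 18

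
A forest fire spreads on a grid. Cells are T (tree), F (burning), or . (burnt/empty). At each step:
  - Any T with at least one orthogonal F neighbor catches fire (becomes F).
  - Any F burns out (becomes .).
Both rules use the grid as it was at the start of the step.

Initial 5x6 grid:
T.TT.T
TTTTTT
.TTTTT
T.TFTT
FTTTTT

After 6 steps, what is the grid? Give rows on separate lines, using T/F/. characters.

Step 1: 6 trees catch fire, 2 burn out
  T.TT.T
  TTTTTT
  .TTFTT
  F.F.FT
  .FTFTT
Step 2: 6 trees catch fire, 6 burn out
  T.TT.T
  TTTFTT
  .TF.FT
  .....F
  ..F.FT
Step 3: 6 trees catch fire, 6 burn out
  T.TF.T
  TTF.FT
  .F...F
  ......
  .....F
Step 4: 3 trees catch fire, 6 burn out
  T.F..T
  TF...F
  ......
  ......
  ......
Step 5: 2 trees catch fire, 3 burn out
  T....F
  F.....
  ......
  ......
  ......
Step 6: 1 trees catch fire, 2 burn out
  F.....
  ......
  ......
  ......
  ......

F.....
......
......
......
......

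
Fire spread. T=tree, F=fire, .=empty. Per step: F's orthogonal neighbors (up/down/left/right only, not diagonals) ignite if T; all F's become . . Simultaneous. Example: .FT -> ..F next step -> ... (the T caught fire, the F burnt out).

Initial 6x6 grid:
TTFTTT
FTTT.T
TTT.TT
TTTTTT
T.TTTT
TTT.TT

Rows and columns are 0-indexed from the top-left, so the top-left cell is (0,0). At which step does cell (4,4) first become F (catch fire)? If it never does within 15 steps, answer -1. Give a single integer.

Step 1: cell (4,4)='T' (+6 fires, +2 burnt)
Step 2: cell (4,4)='T' (+5 fires, +6 burnt)
Step 3: cell (4,4)='T' (+4 fires, +5 burnt)
Step 4: cell (4,4)='T' (+4 fires, +4 burnt)
Step 5: cell (4,4)='T' (+5 fires, +4 burnt)
Step 6: cell (4,4)='F' (+3 fires, +5 burnt)
  -> target ignites at step 6
Step 7: cell (4,4)='.' (+2 fires, +3 burnt)
Step 8: cell (4,4)='.' (+1 fires, +2 burnt)
Step 9: cell (4,4)='.' (+0 fires, +1 burnt)
  fire out at step 9

6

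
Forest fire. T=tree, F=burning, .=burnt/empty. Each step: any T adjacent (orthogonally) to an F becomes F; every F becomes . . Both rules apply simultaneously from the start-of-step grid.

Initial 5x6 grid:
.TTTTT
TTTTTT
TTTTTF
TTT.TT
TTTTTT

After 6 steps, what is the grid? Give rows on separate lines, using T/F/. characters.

Step 1: 3 trees catch fire, 1 burn out
  .TTTTT
  TTTTTF
  TTTTF.
  TTT.TF
  TTTTTT
Step 2: 5 trees catch fire, 3 burn out
  .TTTTF
  TTTTF.
  TTTF..
  TTT.F.
  TTTTTF
Step 3: 4 trees catch fire, 5 burn out
  .TTTF.
  TTTF..
  TTF...
  TTT...
  TTTTF.
Step 4: 5 trees catch fire, 4 burn out
  .TTF..
  TTF...
  TF....
  TTF...
  TTTF..
Step 5: 5 trees catch fire, 5 burn out
  .TF...
  TF....
  F.....
  TF....
  TTF...
Step 6: 4 trees catch fire, 5 burn out
  .F....
  F.....
  ......
  F.....
  TF....

.F....
F.....
......
F.....
TF....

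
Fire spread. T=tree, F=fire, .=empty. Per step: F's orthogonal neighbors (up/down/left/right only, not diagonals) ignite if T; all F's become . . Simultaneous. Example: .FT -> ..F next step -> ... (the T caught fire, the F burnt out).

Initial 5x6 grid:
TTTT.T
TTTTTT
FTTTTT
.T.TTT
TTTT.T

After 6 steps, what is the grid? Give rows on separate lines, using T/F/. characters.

Step 1: 2 trees catch fire, 1 burn out
  TTTT.T
  FTTTTT
  .FTTTT
  .T.TTT
  TTTT.T
Step 2: 4 trees catch fire, 2 burn out
  FTTT.T
  .FTTTT
  ..FTTT
  .F.TTT
  TTTT.T
Step 3: 4 trees catch fire, 4 burn out
  .FTT.T
  ..FTTT
  ...FTT
  ...TTT
  TFTT.T
Step 4: 6 trees catch fire, 4 burn out
  ..FT.T
  ...FTT
  ....FT
  ...FTT
  F.FT.T
Step 5: 5 trees catch fire, 6 burn out
  ...F.T
  ....FT
  .....F
  ....FT
  ...F.T
Step 6: 2 trees catch fire, 5 burn out
  .....T
  .....F
  ......
  .....F
  .....T

.....T
.....F
......
.....F
.....T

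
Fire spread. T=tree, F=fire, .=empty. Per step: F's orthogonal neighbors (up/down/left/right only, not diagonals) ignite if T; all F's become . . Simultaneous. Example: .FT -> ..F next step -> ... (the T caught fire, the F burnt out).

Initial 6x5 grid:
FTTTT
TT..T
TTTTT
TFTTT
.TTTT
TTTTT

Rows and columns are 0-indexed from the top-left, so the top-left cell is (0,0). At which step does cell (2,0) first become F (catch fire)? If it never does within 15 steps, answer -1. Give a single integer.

Step 1: cell (2,0)='T' (+6 fires, +2 burnt)
Step 2: cell (2,0)='F' (+7 fires, +6 burnt)
  -> target ignites at step 2
Step 3: cell (2,0)='.' (+6 fires, +7 burnt)
Step 4: cell (2,0)='.' (+4 fires, +6 burnt)
Step 5: cell (2,0)='.' (+2 fires, +4 burnt)
Step 6: cell (2,0)='.' (+0 fires, +2 burnt)
  fire out at step 6

2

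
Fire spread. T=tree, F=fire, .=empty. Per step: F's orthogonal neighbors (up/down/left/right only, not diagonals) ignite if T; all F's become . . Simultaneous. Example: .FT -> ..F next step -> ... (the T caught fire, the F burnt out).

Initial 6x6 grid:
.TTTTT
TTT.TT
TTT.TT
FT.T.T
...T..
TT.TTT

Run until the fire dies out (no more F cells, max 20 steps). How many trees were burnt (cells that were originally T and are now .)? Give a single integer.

Answer: 17

Derivation:
Step 1: +2 fires, +1 burnt (F count now 2)
Step 2: +2 fires, +2 burnt (F count now 2)
Step 3: +2 fires, +2 burnt (F count now 2)
Step 4: +2 fires, +2 burnt (F count now 2)
Step 5: +1 fires, +2 burnt (F count now 1)
Step 6: +1 fires, +1 burnt (F count now 1)
Step 7: +1 fires, +1 burnt (F count now 1)
Step 8: +2 fires, +1 burnt (F count now 2)
Step 9: +2 fires, +2 burnt (F count now 2)
Step 10: +1 fires, +2 burnt (F count now 1)
Step 11: +1 fires, +1 burnt (F count now 1)
Step 12: +0 fires, +1 burnt (F count now 0)
Fire out after step 12
Initially T: 24, now '.': 29
Total burnt (originally-T cells now '.'): 17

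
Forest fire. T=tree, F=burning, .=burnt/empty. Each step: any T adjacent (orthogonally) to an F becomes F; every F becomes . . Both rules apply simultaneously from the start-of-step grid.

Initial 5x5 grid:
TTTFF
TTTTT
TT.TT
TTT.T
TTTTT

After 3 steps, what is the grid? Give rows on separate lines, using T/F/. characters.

Step 1: 3 trees catch fire, 2 burn out
  TTF..
  TTTFF
  TT.TT
  TTT.T
  TTTTT
Step 2: 4 trees catch fire, 3 burn out
  TF...
  TTF..
  TT.FF
  TTT.T
  TTTTT
Step 3: 3 trees catch fire, 4 burn out
  F....
  TF...
  TT...
  TTT.F
  TTTTT

F....
TF...
TT...
TTT.F
TTTTT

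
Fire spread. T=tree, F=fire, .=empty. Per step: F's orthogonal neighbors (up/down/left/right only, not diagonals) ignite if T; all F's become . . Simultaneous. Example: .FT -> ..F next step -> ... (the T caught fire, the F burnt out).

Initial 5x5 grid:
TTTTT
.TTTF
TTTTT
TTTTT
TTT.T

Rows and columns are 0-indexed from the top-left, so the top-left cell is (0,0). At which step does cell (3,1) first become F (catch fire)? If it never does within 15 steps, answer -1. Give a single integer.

Step 1: cell (3,1)='T' (+3 fires, +1 burnt)
Step 2: cell (3,1)='T' (+4 fires, +3 burnt)
Step 3: cell (3,1)='T' (+5 fires, +4 burnt)
Step 4: cell (3,1)='T' (+3 fires, +5 burnt)
Step 5: cell (3,1)='F' (+4 fires, +3 burnt)
  -> target ignites at step 5
Step 6: cell (3,1)='.' (+2 fires, +4 burnt)
Step 7: cell (3,1)='.' (+1 fires, +2 burnt)
Step 8: cell (3,1)='.' (+0 fires, +1 burnt)
  fire out at step 8

5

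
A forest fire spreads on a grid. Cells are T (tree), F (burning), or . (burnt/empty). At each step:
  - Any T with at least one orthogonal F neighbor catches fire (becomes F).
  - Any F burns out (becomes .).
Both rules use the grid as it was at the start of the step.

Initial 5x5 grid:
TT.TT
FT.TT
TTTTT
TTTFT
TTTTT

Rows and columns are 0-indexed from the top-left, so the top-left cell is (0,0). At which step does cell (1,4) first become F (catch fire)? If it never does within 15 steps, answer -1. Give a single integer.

Step 1: cell (1,4)='T' (+7 fires, +2 burnt)
Step 2: cell (1,4)='T' (+9 fires, +7 burnt)
Step 3: cell (1,4)='F' (+4 fires, +9 burnt)
  -> target ignites at step 3
Step 4: cell (1,4)='.' (+1 fires, +4 burnt)
Step 5: cell (1,4)='.' (+0 fires, +1 burnt)
  fire out at step 5

3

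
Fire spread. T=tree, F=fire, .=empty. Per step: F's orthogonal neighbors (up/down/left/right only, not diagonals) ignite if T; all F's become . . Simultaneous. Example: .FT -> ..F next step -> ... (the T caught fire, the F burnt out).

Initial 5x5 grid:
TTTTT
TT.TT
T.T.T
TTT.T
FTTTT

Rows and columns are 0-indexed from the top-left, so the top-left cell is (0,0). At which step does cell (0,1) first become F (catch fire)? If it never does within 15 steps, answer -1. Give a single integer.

Step 1: cell (0,1)='T' (+2 fires, +1 burnt)
Step 2: cell (0,1)='T' (+3 fires, +2 burnt)
Step 3: cell (0,1)='T' (+3 fires, +3 burnt)
Step 4: cell (0,1)='T' (+4 fires, +3 burnt)
Step 5: cell (0,1)='F' (+2 fires, +4 burnt)
  -> target ignites at step 5
Step 6: cell (0,1)='.' (+2 fires, +2 burnt)
Step 7: cell (0,1)='.' (+2 fires, +2 burnt)
Step 8: cell (0,1)='.' (+2 fires, +2 burnt)
Step 9: cell (0,1)='.' (+0 fires, +2 burnt)
  fire out at step 9

5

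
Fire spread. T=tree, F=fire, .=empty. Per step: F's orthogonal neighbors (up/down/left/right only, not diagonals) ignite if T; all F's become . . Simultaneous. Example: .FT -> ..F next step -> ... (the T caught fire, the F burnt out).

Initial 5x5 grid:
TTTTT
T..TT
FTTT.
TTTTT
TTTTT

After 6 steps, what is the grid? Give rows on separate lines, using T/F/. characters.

Step 1: 3 trees catch fire, 1 burn out
  TTTTT
  F..TT
  .FTT.
  FTTTT
  TTTTT
Step 2: 4 trees catch fire, 3 burn out
  FTTTT
  ...TT
  ..FT.
  .FTTT
  FTTTT
Step 3: 4 trees catch fire, 4 burn out
  .FTTT
  ...TT
  ...F.
  ..FTT
  .FTTT
Step 4: 4 trees catch fire, 4 burn out
  ..FTT
  ...FT
  .....
  ...FT
  ..FTT
Step 5: 4 trees catch fire, 4 burn out
  ...FT
  ....F
  .....
  ....F
  ...FT
Step 6: 2 trees catch fire, 4 burn out
  ....F
  .....
  .....
  .....
  ....F

....F
.....
.....
.....
....F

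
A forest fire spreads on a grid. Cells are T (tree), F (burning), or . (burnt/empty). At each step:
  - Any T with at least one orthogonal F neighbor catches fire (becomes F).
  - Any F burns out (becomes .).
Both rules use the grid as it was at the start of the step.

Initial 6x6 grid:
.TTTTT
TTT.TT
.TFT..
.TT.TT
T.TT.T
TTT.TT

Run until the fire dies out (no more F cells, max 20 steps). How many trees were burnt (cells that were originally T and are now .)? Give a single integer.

Step 1: +4 fires, +1 burnt (F count now 4)
Step 2: +4 fires, +4 burnt (F count now 4)
Step 3: +5 fires, +4 burnt (F count now 5)
Step 4: +2 fires, +5 burnt (F count now 2)
Step 5: +3 fires, +2 burnt (F count now 3)
Step 6: +2 fires, +3 burnt (F count now 2)
Step 7: +0 fires, +2 burnt (F count now 0)
Fire out after step 7
Initially T: 25, now '.': 31
Total burnt (originally-T cells now '.'): 20

Answer: 20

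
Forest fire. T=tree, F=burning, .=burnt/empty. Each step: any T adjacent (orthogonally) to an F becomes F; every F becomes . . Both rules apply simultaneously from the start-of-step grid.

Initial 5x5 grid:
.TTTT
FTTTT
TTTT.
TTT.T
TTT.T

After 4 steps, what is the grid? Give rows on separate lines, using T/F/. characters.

Step 1: 2 trees catch fire, 1 burn out
  .TTTT
  .FTTT
  FTTT.
  TTT.T
  TTT.T
Step 2: 4 trees catch fire, 2 burn out
  .FTTT
  ..FTT
  .FTT.
  FTT.T
  TTT.T
Step 3: 5 trees catch fire, 4 burn out
  ..FTT
  ...FT
  ..FT.
  .FT.T
  FTT.T
Step 4: 5 trees catch fire, 5 burn out
  ...FT
  ....F
  ...F.
  ..F.T
  .FT.T

...FT
....F
...F.
..F.T
.FT.T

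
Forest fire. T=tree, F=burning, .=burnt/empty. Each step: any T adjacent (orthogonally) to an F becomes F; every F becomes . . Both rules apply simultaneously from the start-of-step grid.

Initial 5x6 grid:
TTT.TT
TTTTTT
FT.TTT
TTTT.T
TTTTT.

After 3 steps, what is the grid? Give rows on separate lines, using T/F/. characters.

Step 1: 3 trees catch fire, 1 burn out
  TTT.TT
  FTTTTT
  .F.TTT
  FTTT.T
  TTTTT.
Step 2: 4 trees catch fire, 3 burn out
  FTT.TT
  .FTTTT
  ...TTT
  .FTT.T
  FTTTT.
Step 3: 4 trees catch fire, 4 burn out
  .FT.TT
  ..FTTT
  ...TTT
  ..FT.T
  .FTTT.

.FT.TT
..FTTT
...TTT
..FT.T
.FTTT.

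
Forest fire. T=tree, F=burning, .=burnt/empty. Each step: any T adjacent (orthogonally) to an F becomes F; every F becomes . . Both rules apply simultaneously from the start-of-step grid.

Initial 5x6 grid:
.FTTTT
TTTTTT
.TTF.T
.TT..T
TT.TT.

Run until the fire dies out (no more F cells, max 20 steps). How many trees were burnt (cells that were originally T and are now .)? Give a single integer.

Step 1: +4 fires, +2 burnt (F count now 4)
Step 2: +6 fires, +4 burnt (F count now 6)
Step 3: +3 fires, +6 burnt (F count now 3)
Step 4: +3 fires, +3 burnt (F count now 3)
Step 5: +2 fires, +3 burnt (F count now 2)
Step 6: +0 fires, +2 burnt (F count now 0)
Fire out after step 6
Initially T: 20, now '.': 28
Total burnt (originally-T cells now '.'): 18

Answer: 18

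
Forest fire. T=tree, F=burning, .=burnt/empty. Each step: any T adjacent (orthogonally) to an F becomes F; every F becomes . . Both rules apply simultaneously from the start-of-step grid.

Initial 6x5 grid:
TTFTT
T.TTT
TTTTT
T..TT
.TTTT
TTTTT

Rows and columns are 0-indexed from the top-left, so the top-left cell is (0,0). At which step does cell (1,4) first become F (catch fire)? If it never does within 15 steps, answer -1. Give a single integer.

Step 1: cell (1,4)='T' (+3 fires, +1 burnt)
Step 2: cell (1,4)='T' (+4 fires, +3 burnt)
Step 3: cell (1,4)='F' (+4 fires, +4 burnt)
  -> target ignites at step 3
Step 4: cell (1,4)='.' (+3 fires, +4 burnt)
Step 5: cell (1,4)='.' (+3 fires, +3 burnt)
Step 6: cell (1,4)='.' (+3 fires, +3 burnt)
Step 7: cell (1,4)='.' (+3 fires, +3 burnt)
Step 8: cell (1,4)='.' (+1 fires, +3 burnt)
Step 9: cell (1,4)='.' (+1 fires, +1 burnt)
Step 10: cell (1,4)='.' (+0 fires, +1 burnt)
  fire out at step 10

3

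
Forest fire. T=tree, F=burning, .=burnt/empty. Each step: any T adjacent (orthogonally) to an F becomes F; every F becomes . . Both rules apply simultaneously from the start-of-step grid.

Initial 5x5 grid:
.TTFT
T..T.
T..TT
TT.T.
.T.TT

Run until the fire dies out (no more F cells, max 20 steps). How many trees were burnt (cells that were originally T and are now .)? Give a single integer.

Answer: 9

Derivation:
Step 1: +3 fires, +1 burnt (F count now 3)
Step 2: +2 fires, +3 burnt (F count now 2)
Step 3: +2 fires, +2 burnt (F count now 2)
Step 4: +1 fires, +2 burnt (F count now 1)
Step 5: +1 fires, +1 burnt (F count now 1)
Step 6: +0 fires, +1 burnt (F count now 0)
Fire out after step 6
Initially T: 14, now '.': 20
Total burnt (originally-T cells now '.'): 9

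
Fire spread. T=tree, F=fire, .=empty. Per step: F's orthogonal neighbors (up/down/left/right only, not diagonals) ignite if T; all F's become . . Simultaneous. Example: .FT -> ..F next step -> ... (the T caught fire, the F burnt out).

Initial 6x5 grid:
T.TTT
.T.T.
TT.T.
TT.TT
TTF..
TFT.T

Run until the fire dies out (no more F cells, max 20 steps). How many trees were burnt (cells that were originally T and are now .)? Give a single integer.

Answer: 9

Derivation:
Step 1: +3 fires, +2 burnt (F count now 3)
Step 2: +2 fires, +3 burnt (F count now 2)
Step 3: +2 fires, +2 burnt (F count now 2)
Step 4: +2 fires, +2 burnt (F count now 2)
Step 5: +0 fires, +2 burnt (F count now 0)
Fire out after step 5
Initially T: 18, now '.': 21
Total burnt (originally-T cells now '.'): 9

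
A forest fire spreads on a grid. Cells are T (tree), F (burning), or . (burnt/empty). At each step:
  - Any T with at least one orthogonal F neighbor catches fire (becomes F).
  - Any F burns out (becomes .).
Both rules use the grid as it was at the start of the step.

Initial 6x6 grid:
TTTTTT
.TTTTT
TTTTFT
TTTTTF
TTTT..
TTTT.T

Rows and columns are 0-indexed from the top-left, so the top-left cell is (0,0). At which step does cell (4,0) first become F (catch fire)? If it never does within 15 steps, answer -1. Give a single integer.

Step 1: cell (4,0)='T' (+4 fires, +2 burnt)
Step 2: cell (4,0)='T' (+5 fires, +4 burnt)
Step 3: cell (4,0)='T' (+6 fires, +5 burnt)
Step 4: cell (4,0)='T' (+6 fires, +6 burnt)
Step 5: cell (4,0)='T' (+4 fires, +6 burnt)
Step 6: cell (4,0)='F' (+3 fires, +4 burnt)
  -> target ignites at step 6
Step 7: cell (4,0)='.' (+1 fires, +3 burnt)
Step 8: cell (4,0)='.' (+0 fires, +1 burnt)
  fire out at step 8

6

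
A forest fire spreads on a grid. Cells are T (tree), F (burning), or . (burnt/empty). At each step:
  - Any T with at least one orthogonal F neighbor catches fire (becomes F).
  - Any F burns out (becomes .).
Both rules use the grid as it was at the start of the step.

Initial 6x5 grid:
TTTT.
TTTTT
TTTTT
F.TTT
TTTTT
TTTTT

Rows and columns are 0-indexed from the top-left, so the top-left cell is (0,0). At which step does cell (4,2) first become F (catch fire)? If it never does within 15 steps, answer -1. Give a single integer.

Step 1: cell (4,2)='T' (+2 fires, +1 burnt)
Step 2: cell (4,2)='T' (+4 fires, +2 burnt)
Step 3: cell (4,2)='F' (+5 fires, +4 burnt)
  -> target ignites at step 3
Step 4: cell (4,2)='.' (+6 fires, +5 burnt)
Step 5: cell (4,2)='.' (+6 fires, +6 burnt)
Step 6: cell (4,2)='.' (+4 fires, +6 burnt)
Step 7: cell (4,2)='.' (+0 fires, +4 burnt)
  fire out at step 7

3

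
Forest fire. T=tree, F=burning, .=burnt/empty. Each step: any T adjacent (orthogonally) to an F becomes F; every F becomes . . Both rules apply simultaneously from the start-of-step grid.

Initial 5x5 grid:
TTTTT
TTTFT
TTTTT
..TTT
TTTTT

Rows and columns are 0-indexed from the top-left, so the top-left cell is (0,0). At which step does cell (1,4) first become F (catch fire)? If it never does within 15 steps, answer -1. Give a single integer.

Step 1: cell (1,4)='F' (+4 fires, +1 burnt)
  -> target ignites at step 1
Step 2: cell (1,4)='.' (+6 fires, +4 burnt)
Step 3: cell (1,4)='.' (+6 fires, +6 burnt)
Step 4: cell (1,4)='.' (+4 fires, +6 burnt)
Step 5: cell (1,4)='.' (+1 fires, +4 burnt)
Step 6: cell (1,4)='.' (+1 fires, +1 burnt)
Step 7: cell (1,4)='.' (+0 fires, +1 burnt)
  fire out at step 7

1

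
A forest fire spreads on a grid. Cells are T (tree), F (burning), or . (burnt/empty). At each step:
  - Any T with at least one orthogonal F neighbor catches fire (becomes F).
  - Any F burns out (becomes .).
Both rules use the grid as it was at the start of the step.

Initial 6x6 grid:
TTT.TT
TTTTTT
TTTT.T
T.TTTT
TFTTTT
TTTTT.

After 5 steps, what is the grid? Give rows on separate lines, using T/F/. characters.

Step 1: 3 trees catch fire, 1 burn out
  TTT.TT
  TTTTTT
  TTTT.T
  T.TTTT
  F.FTTT
  TFTTT.
Step 2: 5 trees catch fire, 3 burn out
  TTT.TT
  TTTTTT
  TTTT.T
  F.FTTT
  ...FTT
  F.FTT.
Step 3: 5 trees catch fire, 5 burn out
  TTT.TT
  TTTTTT
  FTFT.T
  ...FTT
  ....FT
  ...FT.
Step 4: 7 trees catch fire, 5 burn out
  TTT.TT
  FTFTTT
  .F.F.T
  ....FT
  .....F
  ....F.
Step 5: 5 trees catch fire, 7 burn out
  FTF.TT
  .F.FTT
  .....T
  .....F
  ......
  ......

FTF.TT
.F.FTT
.....T
.....F
......
......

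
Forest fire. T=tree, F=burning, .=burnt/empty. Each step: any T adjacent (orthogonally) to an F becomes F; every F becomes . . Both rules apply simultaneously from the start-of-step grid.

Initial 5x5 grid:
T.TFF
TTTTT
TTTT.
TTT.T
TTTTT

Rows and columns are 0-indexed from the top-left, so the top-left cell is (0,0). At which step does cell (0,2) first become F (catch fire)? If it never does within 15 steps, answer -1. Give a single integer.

Step 1: cell (0,2)='F' (+3 fires, +2 burnt)
  -> target ignites at step 1
Step 2: cell (0,2)='.' (+2 fires, +3 burnt)
Step 3: cell (0,2)='.' (+2 fires, +2 burnt)
Step 4: cell (0,2)='.' (+3 fires, +2 burnt)
Step 5: cell (0,2)='.' (+4 fires, +3 burnt)
Step 6: cell (0,2)='.' (+3 fires, +4 burnt)
Step 7: cell (0,2)='.' (+2 fires, +3 burnt)
Step 8: cell (0,2)='.' (+1 fires, +2 burnt)
Step 9: cell (0,2)='.' (+0 fires, +1 burnt)
  fire out at step 9

1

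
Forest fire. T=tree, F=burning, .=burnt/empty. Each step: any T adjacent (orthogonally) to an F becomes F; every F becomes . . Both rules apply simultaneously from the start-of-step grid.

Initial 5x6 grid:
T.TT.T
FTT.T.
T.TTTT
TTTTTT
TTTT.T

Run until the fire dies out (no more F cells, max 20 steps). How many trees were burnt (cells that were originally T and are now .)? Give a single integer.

Answer: 22

Derivation:
Step 1: +3 fires, +1 burnt (F count now 3)
Step 2: +2 fires, +3 burnt (F count now 2)
Step 3: +4 fires, +2 burnt (F count now 4)
Step 4: +4 fires, +4 burnt (F count now 4)
Step 5: +3 fires, +4 burnt (F count now 3)
Step 6: +4 fires, +3 burnt (F count now 4)
Step 7: +1 fires, +4 burnt (F count now 1)
Step 8: +1 fires, +1 burnt (F count now 1)
Step 9: +0 fires, +1 burnt (F count now 0)
Fire out after step 9
Initially T: 23, now '.': 29
Total burnt (originally-T cells now '.'): 22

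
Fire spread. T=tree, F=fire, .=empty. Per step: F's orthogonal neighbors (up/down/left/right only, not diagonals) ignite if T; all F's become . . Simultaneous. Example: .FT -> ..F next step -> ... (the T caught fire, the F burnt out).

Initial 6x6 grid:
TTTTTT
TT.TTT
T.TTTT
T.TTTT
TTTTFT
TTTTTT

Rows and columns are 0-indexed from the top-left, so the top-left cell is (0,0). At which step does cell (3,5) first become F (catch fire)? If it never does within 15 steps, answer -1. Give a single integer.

Step 1: cell (3,5)='T' (+4 fires, +1 burnt)
Step 2: cell (3,5)='F' (+6 fires, +4 burnt)
  -> target ignites at step 2
Step 3: cell (3,5)='.' (+6 fires, +6 burnt)
Step 4: cell (3,5)='.' (+6 fires, +6 burnt)
Step 5: cell (3,5)='.' (+4 fires, +6 burnt)
Step 6: cell (3,5)='.' (+2 fires, +4 burnt)
Step 7: cell (3,5)='.' (+2 fires, +2 burnt)
Step 8: cell (3,5)='.' (+2 fires, +2 burnt)
Step 9: cell (3,5)='.' (+0 fires, +2 burnt)
  fire out at step 9

2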